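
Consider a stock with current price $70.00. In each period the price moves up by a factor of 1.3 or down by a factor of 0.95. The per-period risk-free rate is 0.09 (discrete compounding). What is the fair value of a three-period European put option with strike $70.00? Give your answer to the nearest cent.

$1.67

Risk-neutral probability p = (1 + 0.09 − 0.95)/(1.3 − 0.95) = 0.1400/0.3500 = 0.4000
Terminal stock prices: S_uuu = 153.8, S_uud = 112.4, S_udd = 82.13, S_ddd = 60.02
Terminal payoffs (K − S): max(-83.79, 0) = 0, max(-42.39, 0) = 0, max(-12.13, 0) = 0, max(9.984, 0) = 9.984
Node uu (S = 118.3): V_uu = 1/1.09·[0.4000·0.0000 + 0.6000·0.0000] = 0.0000
Node ud (S = 86.45): V_ud = 1/1.09·[0.4000·0.0000 + 0.6000·0.0000] = 0.0000
Node dd (S = 63.17): V_dd = 1/1.09·[0.4000·0.0000 + 0.6000·9.9838] = 5.4956
Node u (S = 91): V_u = 1/1.09·[0.4000·0.0000 + 0.6000·0.0000] = 0.0000
Node d (S = 66.5): V_d = 1/1.09·[0.4000·0.0000 + 0.6000·5.4956] = 3.0251
Node 0 (S = 70): V_0 = 1/1.09·[0.4000·0.0000 + 0.6000·3.0251] = 1.6652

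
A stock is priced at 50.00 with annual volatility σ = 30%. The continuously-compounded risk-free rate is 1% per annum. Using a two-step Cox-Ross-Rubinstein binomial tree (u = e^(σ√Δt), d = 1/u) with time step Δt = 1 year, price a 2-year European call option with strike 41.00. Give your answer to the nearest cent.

13.95

CRR parameters: u = e^(σ√Δt) = e^(0.3·√1) = 1.3499, d = 1/u = 0.7408
Per-period rate: rΔt = 0.01·1 = 0.01, so R = e^0.01 = 1.0101
Risk-neutral probability p = (e^0.01 − 0.7408)/(1.3499 − 0.7408) = 0.2692/0.6090 = 0.4421
Terminal stock prices: S_uu = 91.11, S_ud = 50, S_dd = 27.44
Terminal payoffs (S − K): max(50.11, 0) = 50.11, max(9, 0) = 9, max(-13.56, 0) = 0
Node u (S = 67.49): V_u = e^(−0.01)·[0.4421·50.1059 + 0.5579·9.0000] = 26.9009
Node d (S = 37.04): V_d = e^(−0.01)·[0.4421·9.0000 + 0.5579·0.0000] = 3.9389
Node 0 (S = 50): V_0 = e^(−0.01)·[0.4421·26.9009 + 0.5579·3.9389] = 13.9493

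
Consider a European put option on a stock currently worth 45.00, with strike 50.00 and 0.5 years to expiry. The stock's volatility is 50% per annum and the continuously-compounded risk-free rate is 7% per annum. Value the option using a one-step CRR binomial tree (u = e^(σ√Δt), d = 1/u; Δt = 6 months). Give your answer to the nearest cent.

9.56

CRR parameters: u = e^(σ√Δt) = e^(0.5·√0.5) = 1.4241, d = 1/u = 0.7022
Per-period rate: rΔt = 0.07·0.5 = 0.035, so R = e^0.035 = 1.0356
Risk-neutral probability p = (e^0.035 − 0.7022)/(1.4241 − 0.7022) = 0.3334/0.7219 = 0.4619
Terminal stock prices: S_u = 64.09, S_d = 31.6
Terminal payoffs (K − S): max(-14.09, 0) = 0, max(18.4, 0) = 18.4
Node 0 (S = 45): V_0 = e^(−0.035)·[0.4619·0.0000 + 0.5381·18.4015] = 9.5620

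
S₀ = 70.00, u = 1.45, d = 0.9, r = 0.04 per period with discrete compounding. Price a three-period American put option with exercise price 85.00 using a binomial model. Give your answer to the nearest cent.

16.12

Risk-neutral probability p = (1 + 0.04 − 0.9)/(1.45 − 0.9) = 0.1400/0.5500 = 0.2545
Terminal stock prices: S_uuu = 213.4, S_uud = 132.5, S_udd = 82.22, S_ddd = 51.03
Terminal payoffs (K − S): max(-128.4, 0) = 0, max(-47.46, 0) = 0, max(2.785, 0) = 2.785, max(33.97, 0) = 33.97
Node uu (S = 147.2): continuation = 1/1.04·[0.2545·0.0000 + 0.7455·0.0000] = 0.0000; exercise value = 0.0000 ≤ continuation, so V_uu = 0.0000
Node ud (S = 91.35): continuation = 1/1.04·[0.2545·0.0000 + 0.7455·2.7850] = 1.9962; exercise value = 0.0000 ≤ continuation, so V_ud = 1.9962
Node dd (S = 56.7): continuation = 1/1.04·[0.2545·2.7850 + 0.7455·33.9700] = 25.0308; exercise value = 28.3000 > continuation, so V_dd = 28.3000 (exercise)
Node u (S = 101.5): continuation = 1/1.04·[0.2545·0.0000 + 0.7455·1.9962] = 1.4309; exercise value = 0.0000 ≤ continuation, so V_u = 1.4309
Node d (S = 63): continuation = 1/1.04·[0.2545·1.9962 + 0.7455·28.3000] = 20.7736; exercise value = 22.0000 > continuation, so V_d = 22.0000 (exercise)
Node 0 (S = 70): continuation = 1/1.04·[0.2545·1.4309 + 0.7455·22.0000] = 16.1194; exercise value = 15.0000 ≤ continuation, so V_0 = 16.1194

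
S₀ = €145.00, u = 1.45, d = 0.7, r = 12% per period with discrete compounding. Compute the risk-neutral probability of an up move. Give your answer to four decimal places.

p = 0.5600

Risk-neutral probability p = (1 + 0.12 − 0.7)/(1.45 − 0.7) = 0.4200/0.7500 = 0.5600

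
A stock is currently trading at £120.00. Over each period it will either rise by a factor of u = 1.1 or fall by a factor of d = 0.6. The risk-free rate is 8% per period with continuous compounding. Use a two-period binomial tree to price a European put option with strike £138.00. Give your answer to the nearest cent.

£3.33

Risk-neutral probability p = (e^0.08 − 0.6)/(1.1 − 0.6) = 0.4833/0.5000 = 0.9666
Terminal stock prices: S_uu = 145.2, S_ud = 79.2, S_dd = 43.2
Terminal payoffs (K − S): max(-7.2, 0) = 0, max(58.8, 0) = 58.8, max(94.8, 0) = 94.8
Node u (S = 132): V_u = e^(−0.08)·[0.9666·0.0000 + 0.0334·58.8000] = 1.8143
Node d (S = 72): V_d = e^(−0.08)·[0.9666·58.8000 + 0.0334·94.8000] = 55.3901
Node 0 (S = 120): V_0 = e^(−0.08)·[0.9666·1.8143 + 0.0334·55.3901] = 3.3280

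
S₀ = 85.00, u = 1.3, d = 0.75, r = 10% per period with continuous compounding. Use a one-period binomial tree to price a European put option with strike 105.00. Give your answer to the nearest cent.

13.22

Risk-neutral probability p = (e^0.1 − 0.75)/(1.3 − 0.75) = 0.3552/0.5500 = 0.6458
Terminal stock prices: S_u = 110.5, S_d = 63.75
Terminal payoffs (K − S): max(-5.5, 0) = 0, max(41.25, 0) = 41.25
Node 0 (S = 85): V_0 = e^(−0.1)·[0.6458·0.0000 + 0.3542·41.2500] = 13.2216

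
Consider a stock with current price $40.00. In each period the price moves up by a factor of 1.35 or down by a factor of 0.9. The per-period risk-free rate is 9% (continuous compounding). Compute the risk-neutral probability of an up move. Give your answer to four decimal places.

Risk-neutral probability p = (e^0.09 − 0.9)/(1.35 − 0.9) = 0.1942/0.4500 = 0.4315

p = 0.4315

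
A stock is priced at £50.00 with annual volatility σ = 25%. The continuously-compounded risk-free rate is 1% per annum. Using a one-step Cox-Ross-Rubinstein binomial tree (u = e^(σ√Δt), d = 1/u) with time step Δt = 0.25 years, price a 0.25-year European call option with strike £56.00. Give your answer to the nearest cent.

£0.31

CRR parameters: u = e^(σ√Δt) = e^(0.25·√0.25) = 1.1331, d = 1/u = 0.8825
Per-period rate: rΔt = 0.01·0.25 = 0.0025, so R = e^0.0025 = 1.0025
Risk-neutral probability p = (e^0.0025 − 0.8825)/(1.1331 − 0.8825) = 0.1200/0.2507 = 0.4788
Terminal stock prices: S_u = 56.66, S_d = 44.12
Terminal payoffs (S − K): max(0.6574, 0) = 0.6574, max(-11.88, 0) = 0
Node 0 (S = 50): V_0 = e^(−0.0025)·[0.4788·0.6574 + 0.5212·0.0000] = 0.3140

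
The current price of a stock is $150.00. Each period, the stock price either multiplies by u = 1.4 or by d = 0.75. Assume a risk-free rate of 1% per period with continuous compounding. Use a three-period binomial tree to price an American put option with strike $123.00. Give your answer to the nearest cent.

Risk-neutral probability p = (e^0.01 − 0.75)/(1.4 − 0.75) = 0.2601/0.6500 = 0.4001
Terminal stock prices: S_uuu = 411.6, S_uud = 220.5, S_udd = 118.1, S_ddd = 63.28
Terminal payoffs (K − S): max(-288.6, 0) = 0, max(-97.5, 0) = 0, max(4.875, 0) = 4.875, max(59.72, 0) = 59.72
Node uu (S = 294): continuation = e^(−0.01)·[0.4001·0.0000 + 0.5999·0.0000] = 0.0000; exercise value = 0.0000 ≤ continuation, so V_uu = 0.0000
Node ud (S = 157.5): continuation = e^(−0.01)·[0.4001·0.0000 + 0.5999·4.8750] = 2.8955; exercise value = 0.0000 ≤ continuation, so V_ud = 2.8955
Node dd (S = 84.38): continuation = e^(−0.01)·[0.4001·4.8750 + 0.5999·59.7188] = 37.4011; exercise value = 38.6250 > continuation, so V_dd = 38.6250 (exercise)
Node u (S = 210): continuation = e^(−0.01)·[0.4001·0.0000 + 0.5999·2.8955] = 1.7198; exercise value = 0.0000 ≤ continuation, so V_u = 1.7198
Node d (S = 112.5): continuation = e^(−0.01)·[0.4001·2.8955 + 0.5999·38.6250] = 24.0884; exercise value = 10.5000 ≤ continuation, so V_d = 24.0884
Node 0 (S = 150): continuation = e^(−0.01)·[0.4001·1.7198 + 0.5999·24.0884] = 14.9886; exercise value = 0.0000 ≤ continuation, so V_0 = 14.9886

$14.99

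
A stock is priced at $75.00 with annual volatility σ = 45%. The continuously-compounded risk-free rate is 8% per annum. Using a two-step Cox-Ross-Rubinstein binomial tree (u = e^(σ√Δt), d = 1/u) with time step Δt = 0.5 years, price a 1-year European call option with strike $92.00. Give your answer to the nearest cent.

$10.76

CRR parameters: u = e^(σ√Δt) = e^(0.45·√0.5) = 1.3746, d = 1/u = 0.7275
Per-period rate: rΔt = 0.08·0.5 = 0.04, so R = e^0.04 = 1.0408
Risk-neutral probability p = (e^0.04 − 0.7275)/(1.3746 − 0.7275) = 0.3134/0.6472 = 0.4842
Terminal stock prices: S_uu = 141.7, S_ud = 75, S_dd = 39.69
Terminal payoffs (S − K): max(49.72, 0) = 49.72, max(-17, 0) = 0, max(-52.31, 0) = 0
Node u (S = 103.1): V_u = e^(−0.04)·[0.4842·49.7244 + 0.5158·0.0000] = 23.1312
Node d (S = 54.56): V_d = e^(−0.04)·[0.4842·0.0000 + 0.5158·0.0000] = 0.0000
Node 0 (S = 75): V_0 = e^(−0.04)·[0.4842·23.1312 + 0.5158·0.0000] = 10.7604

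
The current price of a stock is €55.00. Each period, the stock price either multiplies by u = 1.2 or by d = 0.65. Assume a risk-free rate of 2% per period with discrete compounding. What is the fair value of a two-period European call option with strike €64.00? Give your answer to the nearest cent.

€6.61

Risk-neutral probability p = (1 + 0.02 − 0.65)/(1.2 − 0.65) = 0.3700/0.5500 = 0.6727
Terminal stock prices: S_uu = 79.2, S_ud = 42.9, S_dd = 23.24
Terminal payoffs (S − K): max(15.2, 0) = 15.2, max(-21.1, 0) = 0, max(-40.76, 0) = 0
Node u (S = 66): V_u = 1/1.02·[0.6727·15.2000 + 0.3273·0.0000] = 10.0250
Node d (S = 35.75): V_d = 1/1.02·[0.6727·0.0000 + 0.3273·0.0000] = 0.0000
Node 0 (S = 55): V_0 = 1/1.02·[0.6727·10.0250 + 0.3273·0.0000] = 6.6118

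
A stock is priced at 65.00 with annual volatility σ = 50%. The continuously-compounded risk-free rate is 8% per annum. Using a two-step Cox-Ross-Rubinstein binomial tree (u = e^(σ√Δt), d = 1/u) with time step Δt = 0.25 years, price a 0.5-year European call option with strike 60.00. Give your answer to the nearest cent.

12.74

CRR parameters: u = e^(σ√Δt) = e^(0.5·√0.25) = 1.2840, d = 1/u = 0.7788
Per-period rate: rΔt = 0.08·0.25 = 0.02, so R = e^0.02 = 1.0202
Risk-neutral probability p = (e^0.02 − 0.7788)/(1.2840 − 0.7788) = 0.2414/0.5052 = 0.4778
Terminal stock prices: S_uu = 107.2, S_ud = 65, S_dd = 39.42
Terminal payoffs (S − K): max(47.17, 0) = 47.17, max(5, 0) = 5, max(-20.58, 0) = 0
Node u (S = 83.46): V_u = e^(−0.02)·[0.4778·47.1669 + 0.5222·5.0000] = 24.6497
Node d (S = 50.62): V_d = e^(−0.02)·[0.4778·5.0000 + 0.5222·0.0000] = 2.3417
Node 0 (S = 65): V_0 = e^(−0.02)·[0.4778·24.6497 + 0.5222·2.3417] = 12.7433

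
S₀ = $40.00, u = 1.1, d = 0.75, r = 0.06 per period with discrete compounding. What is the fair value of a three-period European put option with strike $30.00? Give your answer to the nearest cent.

$0.17

Risk-neutral probability p = (1 + 0.06 − 0.75)/(1.1 − 0.75) = 0.3100/0.3500 = 0.8857
Terminal stock prices: S_uuu = 53.24, S_uud = 36.3, S_udd = 24.75, S_ddd = 16.88
Terminal payoffs (K − S): max(-23.24, 0) = 0, max(-6.3, 0) = 0, max(5.25, 0) = 5.25, max(13.12, 0) = 13.12
Node uu (S = 48.4): V_uu = 1/1.06·[0.8857·0.0000 + 0.1143·0.0000] = 0.0000
Node ud (S = 33): V_ud = 1/1.06·[0.8857·0.0000 + 0.1143·5.2500] = 0.5660
Node dd (S = 22.5): V_dd = 1/1.06·[0.8857·5.2500 + 0.1143·13.1250] = 5.8019
Node u (S = 44): V_u = 1/1.06·[0.8857·0.0000 + 0.1143·0.5660] = 0.0610
Node d (S = 30): V_d = 1/1.06·[0.8857·0.5660 + 0.1143·5.8019] = 1.0985
Node 0 (S = 40): V_0 = 1/1.06·[0.8857·0.0610 + 0.1143·1.0985] = 0.1694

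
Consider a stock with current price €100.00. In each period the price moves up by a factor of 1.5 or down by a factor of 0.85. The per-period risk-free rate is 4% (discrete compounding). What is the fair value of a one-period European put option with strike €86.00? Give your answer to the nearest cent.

Risk-neutral probability p = (1 + 0.04 − 0.85)/(1.5 − 0.85) = 0.1900/0.6500 = 0.2923
Terminal stock prices: S_u = 150, S_d = 85
Terminal payoffs (K − S): max(-64, 0) = 0, max(1, 0) = 1
Node 0 (S = 100): V_0 = 1/1.04·[0.2923·0.0000 + 0.7077·1.0000] = 0.6805

€0.68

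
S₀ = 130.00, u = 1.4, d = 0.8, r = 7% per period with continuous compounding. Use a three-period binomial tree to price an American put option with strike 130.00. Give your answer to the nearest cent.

15.09

Risk-neutral probability p = (e^0.07 − 0.8)/(1.4 − 0.8) = 0.2725/0.6000 = 0.4542
Terminal stock prices: S_uuu = 356.7, S_uud = 203.8, S_udd = 116.5, S_ddd = 66.56
Terminal payoffs (K − S): max(-226.7, 0) = 0, max(-73.84, 0) = 0, max(13.52, 0) = 13.52, max(63.44, 0) = 63.44
Node uu (S = 254.8): continuation = e^(−0.07)·[0.4542·0.0000 + 0.5458·0.0000] = 0.0000; exercise value = 0.0000 ≤ continuation, so V_uu = 0.0000
Node ud (S = 145.6): continuation = e^(−0.07)·[0.4542·0.0000 + 0.5458·13.5200] = 6.8806; exercise value = 0.0000 ≤ continuation, so V_ud = 6.8806
Node dd (S = 83.2): continuation = e^(−0.07)·[0.4542·13.5200 + 0.5458·63.4400] = 38.0112; exercise value = 46.8000 > continuation, so V_dd = 46.8000 (exercise)
Node u (S = 182): continuation = e^(−0.07)·[0.4542·0.0000 + 0.5458·6.8806] = 3.5017; exercise value = 0.0000 ≤ continuation, so V_u = 3.5017
Node d (S = 104): continuation = e^(−0.07)·[0.4542·6.8806 + 0.5458·46.8000] = 26.7312; exercise value = 26.0000 ≤ continuation, so V_d = 26.7312
Node 0 (S = 130): continuation = e^(−0.07)·[0.4542·3.5017 + 0.5458·26.7312] = 15.0869; exercise value = 0.0000 ≤ continuation, so V_0 = 15.0869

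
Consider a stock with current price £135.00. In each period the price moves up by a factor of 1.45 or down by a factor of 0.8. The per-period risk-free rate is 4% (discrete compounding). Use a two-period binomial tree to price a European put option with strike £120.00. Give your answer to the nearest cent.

£12.36

Risk-neutral probability p = (1 + 0.04 − 0.8)/(1.45 − 0.8) = 0.2400/0.6500 = 0.3692
Terminal stock prices: S_uu = 283.8, S_ud = 156.6, S_dd = 86.4
Terminal payoffs (K − S): max(-163.8, 0) = 0, max(-36.6, 0) = 0, max(33.6, 0) = 33.6
Node u (S = 195.8): V_u = 1/1.04·[0.3692·0.0000 + 0.6308·0.0000] = 0.0000
Node d (S = 108): V_d = 1/1.04·[0.3692·0.0000 + 0.6308·33.6000] = 20.3787
Node 0 (S = 135): V_0 = 1/1.04·[0.3692·0.0000 + 0.6308·20.3787] = 12.3599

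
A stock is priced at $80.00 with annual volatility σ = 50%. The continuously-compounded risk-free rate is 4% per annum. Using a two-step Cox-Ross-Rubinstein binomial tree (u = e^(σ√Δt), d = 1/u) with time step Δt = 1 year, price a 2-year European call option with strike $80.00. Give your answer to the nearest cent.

$22.03

CRR parameters: u = e^(σ√Δt) = e^(0.5·√1) = 1.6487, d = 1/u = 0.6065
Per-period rate: rΔt = 0.04·1 = 0.04, so R = e^0.04 = 1.0408
Risk-neutral probability p = (e^0.04 − 0.6065)/(1.6487 − 0.6065) = 0.4343/1.0422 = 0.4167
Terminal stock prices: S_uu = 217.5, S_ud = 80, S_dd = 29.43
Terminal payoffs (S − K): max(137.5, 0) = 137.5, max(0, 0) = 0, max(-50.57, 0) = 0
Node u (S = 131.9): V_u = e^(−0.04)·[0.4167·137.4625 + 0.5833·0.0000] = 55.0345
Node d (S = 48.52): V_d = e^(−0.04)·[0.4167·0.0000 + 0.5833·0.0000] = 0.0000
Node 0 (S = 80): V_0 = e^(−0.04)·[0.4167·55.0345 + 0.5833·0.0000] = 22.0336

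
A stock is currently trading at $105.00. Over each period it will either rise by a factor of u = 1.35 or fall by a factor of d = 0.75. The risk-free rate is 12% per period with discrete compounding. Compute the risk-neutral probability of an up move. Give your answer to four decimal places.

p = 0.6167

Risk-neutral probability p = (1 + 0.12 − 0.75)/(1.35 − 0.75) = 0.3700/0.6000 = 0.6167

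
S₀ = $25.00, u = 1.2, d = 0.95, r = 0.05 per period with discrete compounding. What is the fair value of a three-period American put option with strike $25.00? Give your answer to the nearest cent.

$0.80

Risk-neutral probability p = (1 + 0.05 − 0.95)/(1.2 − 0.95) = 0.1000/0.2500 = 0.4000
Terminal stock prices: S_uuu = 43.2, S_uud = 34.2, S_udd = 27.07, S_ddd = 21.43
Terminal payoffs (K − S): max(-18.2, 0) = 0, max(-9.2, 0) = 0, max(-2.075, 0) = 0, max(3.566, 0) = 3.566
Node uu (S = 36): continuation = 1/1.05·[0.4000·0.0000 + 0.6000·0.0000] = 0.0000; exercise value = 0.0000 ≤ continuation, so V_uu = 0.0000
Node ud (S = 28.5): continuation = 1/1.05·[0.4000·0.0000 + 0.6000·0.0000] = 0.0000; exercise value = 0.0000 ≤ continuation, so V_ud = 0.0000
Node dd (S = 22.56): continuation = 1/1.05·[0.4000·0.0000 + 0.6000·3.5656] = 2.0375; exercise value = 2.4375 > continuation, so V_dd = 2.4375 (exercise)
Node u (S = 30): continuation = 1/1.05·[0.4000·0.0000 + 0.6000·0.0000] = 0.0000; exercise value = 0.0000 ≤ continuation, so V_u = 0.0000
Node d (S = 23.75): continuation = 1/1.05·[0.4000·0.0000 + 0.6000·2.4375] = 1.3929; exercise value = 1.2500 ≤ continuation, so V_d = 1.3929
Node 0 (S = 25): continuation = 1/1.05·[0.4000·0.0000 + 0.6000·1.3929] = 0.7959; exercise value = 0.0000 ≤ continuation, so V_0 = 0.7959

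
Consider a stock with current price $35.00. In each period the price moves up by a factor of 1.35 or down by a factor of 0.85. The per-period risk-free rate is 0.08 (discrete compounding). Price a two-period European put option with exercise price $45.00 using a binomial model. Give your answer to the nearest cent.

Risk-neutral probability p = (1 + 0.08 − 0.85)/(1.35 − 0.85) = 0.2300/0.5000 = 0.4600
Terminal stock prices: S_uu = 63.79, S_ud = 40.16, S_dd = 25.29
Terminal payoffs (K − S): max(-18.79, 0) = 0, max(4.837, 0) = 4.837, max(19.71, 0) = 19.71
Node u (S = 47.25): V_u = 1/1.08·[0.4600·0.0000 + 0.5400·4.8375] = 2.4187
Node d (S = 29.75): V_d = 1/1.08·[0.4600·4.8375 + 0.5400·19.7125] = 11.9167
Node 0 (S = 35): V_0 = 1/1.08·[0.4600·2.4187 + 0.5400·11.9167] = 6.9885

$6.99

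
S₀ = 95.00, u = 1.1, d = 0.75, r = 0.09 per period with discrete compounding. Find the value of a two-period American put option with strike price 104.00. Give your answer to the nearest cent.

Risk-neutral probability p = (1 + 0.09 − 0.75)/(1.1 − 0.75) = 0.3400/0.3500 = 0.9714
Terminal stock prices: S_uu = 115, S_ud = 78.38, S_dd = 53.44
Terminal payoffs (K − S): max(-10.95, 0) = 0, max(25.62, 0) = 25.62, max(50.56, 0) = 50.56
Node u (S = 104.5): continuation = 1/1.09·[0.9714·0.0000 + 0.0286·25.6250] = 0.6717; exercise value = 0.0000 ≤ continuation, so V_u = 0.6717
Node d (S = 71.25): continuation = 1/1.09·[0.9714·25.6250 + 0.0286·50.5625] = 24.1628; exercise value = 32.7500 > continuation, so V_d = 32.7500 (exercise)
Node 0 (S = 95): continuation = 1/1.09·[0.9714·0.6717 + 0.0286·32.7500] = 1.4571; exercise value = 9.0000 > continuation, so V_0 = 9.0000 (exercise)

9.00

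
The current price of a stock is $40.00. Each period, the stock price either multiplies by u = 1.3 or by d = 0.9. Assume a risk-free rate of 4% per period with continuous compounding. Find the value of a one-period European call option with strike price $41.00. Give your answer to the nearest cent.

Risk-neutral probability p = (e^0.04 − 0.9)/(1.3 − 0.9) = 0.1408/0.4000 = 0.3520
Terminal stock prices: S_u = 52, S_d = 36
Terminal payoffs (S − K): max(11, 0) = 11, max(-5, 0) = 0
Node 0 (S = 40): V_0 = e^(−0.04)·[0.3520·11.0000 + 0.6480·0.0000] = 3.7205

$3.72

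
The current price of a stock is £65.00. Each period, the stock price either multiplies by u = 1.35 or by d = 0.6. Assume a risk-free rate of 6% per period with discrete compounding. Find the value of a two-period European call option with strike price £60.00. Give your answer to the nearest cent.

Risk-neutral probability p = (1 + 0.06 − 0.6)/(1.35 − 0.6) = 0.4600/0.7500 = 0.6133
Terminal stock prices: S_uu = 118.5, S_ud = 52.65, S_dd = 23.4
Terminal payoffs (S − K): max(58.46, 0) = 58.46, max(-7.35, 0) = 0, max(-36.6, 0) = 0
Node u (S = 87.75): V_u = 1/1.06·[0.6133·58.4625 + 0.3867·0.0000] = 33.8274
Node d (S = 39): V_d = 1/1.06·[0.6133·0.0000 + 0.3867·0.0000] = 0.0000
Node 0 (S = 65): V_0 = 1/1.06·[0.6133·33.8274 + 0.3867·0.0000] = 19.5731

£19.57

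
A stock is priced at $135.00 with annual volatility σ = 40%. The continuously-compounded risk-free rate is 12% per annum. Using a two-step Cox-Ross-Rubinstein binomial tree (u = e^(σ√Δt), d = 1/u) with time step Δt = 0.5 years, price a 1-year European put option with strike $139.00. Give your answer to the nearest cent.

CRR parameters: u = e^(σ√Δt) = e^(0.4·√0.5) = 1.3269, d = 1/u = 0.7536
Per-period rate: rΔt = 0.12·0.5 = 0.06, so R = e^0.06 = 1.0618
Risk-neutral probability p = (e^0.06 − 0.7536)/(1.3269 − 0.7536) = 0.3082/0.5733 = 0.5376
Terminal stock prices: S_uu = 237.7, S_ud = 135, S_dd = 76.68
Terminal payoffs (K − S): max(-98.69, 0) = 0, max(4, 0) = 4, max(62.32, 0) = 62.32
Node u (S = 179.1): V_u = e^(−0.06)·[0.5376·0.0000 + 0.4624·4.0000] = 1.7418
Node d (S = 101.7): V_d = e^(−0.06)·[0.5376·4.0000 + 0.4624·62.3240] = 29.1641
Node 0 (S = 135): V_0 = e^(−0.06)·[0.5376·1.7418 + 0.4624·29.1641] = 13.5813

$13.58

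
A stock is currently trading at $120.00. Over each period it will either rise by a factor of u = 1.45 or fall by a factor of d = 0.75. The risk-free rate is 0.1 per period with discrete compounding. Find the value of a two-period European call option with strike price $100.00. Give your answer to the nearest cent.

$44.07

Risk-neutral probability p = (1 + 0.1 − 0.75)/(1.45 − 0.75) = 0.3500/0.7000 = 0.5000
Terminal stock prices: S_uu = 252.3, S_ud = 130.5, S_dd = 67.5
Terminal payoffs (S − K): max(152.3, 0) = 152.3, max(30.5, 0) = 30.5, max(-32.5, 0) = 0
Node u (S = 174): V_u = 1/1.1·[0.5000·152.3000 + 0.5000·30.5000] = 83.0909
Node d (S = 90): V_d = 1/1.1·[0.5000·30.5000 + 0.5000·0.0000] = 13.8636
Node 0 (S = 120): V_0 = 1/1.1·[0.5000·83.0909 + 0.5000·13.8636] = 44.0702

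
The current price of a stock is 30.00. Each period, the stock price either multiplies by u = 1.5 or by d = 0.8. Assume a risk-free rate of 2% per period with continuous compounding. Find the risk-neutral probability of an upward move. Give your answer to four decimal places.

Risk-neutral probability p = (e^0.02 − 0.8)/(1.5 − 0.8) = 0.2202/0.7000 = 0.3146

p = 0.3146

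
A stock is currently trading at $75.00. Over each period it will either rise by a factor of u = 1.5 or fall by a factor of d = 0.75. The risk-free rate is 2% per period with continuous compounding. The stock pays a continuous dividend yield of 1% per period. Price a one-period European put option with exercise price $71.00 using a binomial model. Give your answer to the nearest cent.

$9.44

Per-period risk-free factor R = e^0.02 = 1.0202; dividend-adjusted growth = e^(0.02−0.01) = 1.0101.
Risk-neutral probability p = (1.0101 − 0.75)/(1.5 − 0.75) = 0.2601/0.7500 = 0.3467
Terminal stock prices: S_u = 112.5, S_d = 56.25
Terminal payoffs (K − S): max(-41.5, 0) = 0, max(14.75, 0) = 14.75
Node 0 (S = 75): V_0 = e^(−0.02)·[0.3467·0.0000 + 0.6533·14.7500] = 9.4449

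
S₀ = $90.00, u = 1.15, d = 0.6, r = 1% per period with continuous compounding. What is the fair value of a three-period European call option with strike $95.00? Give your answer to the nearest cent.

$16.84

Risk-neutral probability p = (e^0.01 − 0.6)/(1.15 − 0.6) = 0.4101/0.5500 = 0.7455
Terminal stock prices: S_uuu = 136.9, S_uud = 71.41, S_udd = 37.26, S_ddd = 19.44
Terminal payoffs (S − K): max(41.88, 0) = 41.88, max(-23.59, 0) = 0, max(-57.74, 0) = 0, max(-75.56, 0) = 0
Node uu (S = 119): V_uu = e^(−0.01)·[0.7455·41.8787 + 0.2545·0.0000] = 30.9119
Node ud (S = 62.1): V_ud = e^(−0.01)·[0.7455·0.0000 + 0.2545·0.0000] = 0.0000
Node dd (S = 32.4): V_dd = e^(−0.01)·[0.7455·0.0000 + 0.2545·0.0000] = 0.0000
Node u (S = 103.5): V_u = e^(−0.01)·[0.7455·30.9119 + 0.2545·0.0000] = 22.8169
Node d (S = 54): V_d = e^(−0.01)·[0.7455·0.0000 + 0.2545·0.0000] = 0.0000
Node 0 (S = 90): V_0 = e^(−0.01)·[0.7455·22.8169 + 0.2545·0.0000] = 16.8418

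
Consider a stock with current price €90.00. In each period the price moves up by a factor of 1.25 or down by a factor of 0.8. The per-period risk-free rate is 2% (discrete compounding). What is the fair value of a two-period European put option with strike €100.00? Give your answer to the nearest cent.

Risk-neutral probability p = (1 + 0.02 − 0.8)/(1.25 − 0.8) = 0.2200/0.4500 = 0.4889
Terminal stock prices: S_uu = 140.6, S_ud = 90, S_dd = 57.6
Terminal payoffs (K − S): max(-40.62, 0) = 0, max(10, 0) = 10, max(42.4, 0) = 42.4
Node u (S = 112.5): V_u = 1/1.02·[0.4889·0.0000 + 0.5111·10.0000] = 5.0109
Node d (S = 72): V_d = 1/1.02·[0.4889·10.0000 + 0.5111·42.4000] = 26.0392
Node 0 (S = 90): V_0 = 1/1.02·[0.4889·5.0109 + 0.5111·26.0392] = 15.4497

€15.45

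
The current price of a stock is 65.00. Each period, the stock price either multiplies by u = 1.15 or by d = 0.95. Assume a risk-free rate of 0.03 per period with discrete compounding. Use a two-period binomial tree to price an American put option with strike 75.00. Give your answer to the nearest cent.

Risk-neutral probability p = (1 + 0.03 − 0.95)/(1.15 − 0.95) = 0.0800/0.2000 = 0.4000
Terminal stock prices: S_uu = 85.96, S_ud = 71.01, S_dd = 58.66
Terminal payoffs (K − S): max(-10.96, 0) = 0, max(3.987, 0) = 3.987, max(16.34, 0) = 16.34
Node u (S = 74.75): continuation = 1/1.03·[0.4000·0.0000 + 0.6000·3.9875] = 2.3228; exercise value = 0.2500 ≤ continuation, so V_u = 2.3228
Node d (S = 61.75): continuation = 1/1.03·[0.4000·3.9875 + 0.6000·16.3375] = 11.0655; exercise value = 13.2500 > continuation, so V_d = 13.2500 (exercise)
Node 0 (S = 65): continuation = 1/1.03·[0.4000·2.3228 + 0.6000·13.2500] = 8.6205; exercise value = 10.0000 > continuation, so V_0 = 10.0000 (exercise)

10.00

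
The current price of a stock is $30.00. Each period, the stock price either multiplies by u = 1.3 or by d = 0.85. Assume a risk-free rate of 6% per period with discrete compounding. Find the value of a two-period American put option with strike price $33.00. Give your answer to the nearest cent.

Risk-neutral probability p = (1 + 0.06 − 0.85)/(1.3 − 0.85) = 0.2100/0.4500 = 0.4667
Terminal stock prices: S_uu = 50.7, S_ud = 33.15, S_dd = 21.67
Terminal payoffs (K − S): max(-17.7, 0) = 0, max(-0.15, 0) = 0, max(11.33, 0) = 11.33
Node u (S = 39): continuation = 1/1.06·[0.4667·0.0000 + 0.5333·0.0000] = 0.0000; exercise value = 0.0000 ≤ continuation, so V_u = 0.0000
Node d (S = 25.5): continuation = 1/1.06·[0.4667·0.0000 + 0.5333·11.3250] = 5.6981; exercise value = 7.5000 > continuation, so V_d = 7.5000 (exercise)
Node 0 (S = 30): continuation = 1/1.06·[0.4667·0.0000 + 0.5333·7.5000] = 3.7736; exercise value = 3.0000 ≤ continuation, so V_0 = 3.7736

$3.77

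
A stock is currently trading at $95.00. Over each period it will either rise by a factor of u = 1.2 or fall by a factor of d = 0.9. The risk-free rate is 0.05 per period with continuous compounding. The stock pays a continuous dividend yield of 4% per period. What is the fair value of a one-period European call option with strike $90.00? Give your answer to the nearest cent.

Per-period risk-free factor R = e^0.05 = 1.0513; dividend-adjusted growth = e^(0.05−0.04) = 1.0101.
Risk-neutral probability p = (1.0101 − 0.9)/(1.2 − 0.9) = 0.1101/0.3000 = 0.3668
Terminal stock prices: S_u = 114, S_d = 85.5
Terminal payoffs (S − K): max(24, 0) = 24, max(-4.5, 0) = 0
Node 0 (S = 95): V_0 = e^(−0.05)·[0.3668·24.0000 + 0.6332·0.0000] = 8.3746

$8.37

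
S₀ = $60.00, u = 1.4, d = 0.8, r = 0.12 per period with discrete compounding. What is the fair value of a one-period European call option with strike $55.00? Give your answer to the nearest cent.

Risk-neutral probability p = (1 + 0.12 − 0.8)/(1.4 − 0.8) = 0.3200/0.6000 = 0.5333
Terminal stock prices: S_u = 84, S_d = 48
Terminal payoffs (S − K): max(29, 0) = 29, max(-7, 0) = 0
Node 0 (S = 60): V_0 = 1/1.12·[0.5333·29.0000 + 0.4667·0.0000] = 13.8095

$13.81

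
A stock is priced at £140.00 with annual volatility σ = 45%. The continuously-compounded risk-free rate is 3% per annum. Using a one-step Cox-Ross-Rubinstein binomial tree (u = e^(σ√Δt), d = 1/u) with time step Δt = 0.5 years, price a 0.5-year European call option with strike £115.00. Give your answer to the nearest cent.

£33.91

CRR parameters: u = e^(σ√Δt) = e^(0.45·√0.5) = 1.3746, d = 1/u = 0.7275
Per-period rate: rΔt = 0.03·0.5 = 0.015, so R = e^0.015 = 1.0151
Risk-neutral probability p = (e^0.015 − 0.7275)/(1.3746 − 0.7275) = 0.2877/0.6472 = 0.4445
Terminal stock prices: S_u = 192.5, S_d = 101.8
Terminal payoffs (S − K): max(77.45, 0) = 77.45, max(-13.16, 0) = 0
Node 0 (S = 140): V_0 = e^(−0.015)·[0.4445·77.4508 + 0.5555·0.0000] = 33.9118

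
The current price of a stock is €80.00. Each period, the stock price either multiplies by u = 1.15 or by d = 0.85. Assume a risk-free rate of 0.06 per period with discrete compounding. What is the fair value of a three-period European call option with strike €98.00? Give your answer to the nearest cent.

€6.82

Risk-neutral probability p = (1 + 0.06 − 0.85)/(1.15 − 0.85) = 0.2100/0.3000 = 0.7000
Terminal stock prices: S_uuu = 121.7, S_uud = 89.93, S_udd = 66.47, S_ddd = 49.13
Terminal payoffs (S − K): max(23.67, 0) = 23.67, max(-8.07, 0) = 0, max(-31.53, 0) = 0, max(-48.87, 0) = 0
Node uu (S = 105.8): V_uu = 1/1.06·[0.7000·23.6700 + 0.3000·0.0000] = 15.6311
Node ud (S = 78.2): V_ud = 1/1.06·[0.7000·0.0000 + 0.3000·0.0000] = 0.0000
Node dd (S = 57.8): V_dd = 1/1.06·[0.7000·0.0000 + 0.3000·0.0000] = 0.0000
Node u (S = 92): V_u = 1/1.06·[0.7000·15.6311 + 0.3000·0.0000] = 10.3224
Node d (S = 68): V_d = 1/1.06·[0.7000·0.0000 + 0.3000·0.0000] = 0.0000
Node 0 (S = 80): V_0 = 1/1.06·[0.7000·10.3224 + 0.3000·0.0000] = 6.8167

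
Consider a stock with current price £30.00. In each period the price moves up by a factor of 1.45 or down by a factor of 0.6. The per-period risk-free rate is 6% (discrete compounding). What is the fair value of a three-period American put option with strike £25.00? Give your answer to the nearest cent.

£4.45

Risk-neutral probability p = (1 + 0.06 − 0.6)/(1.45 − 0.6) = 0.4600/0.8500 = 0.5412
Terminal stock prices: S_uuu = 91.46, S_uud = 37.84, S_udd = 15.66, S_ddd = 6.48
Terminal payoffs (K − S): max(-66.46, 0) = 0, max(-12.84, 0) = 0, max(9.34, 0) = 9.34, max(18.52, 0) = 18.52
Node uu (S = 63.08): continuation = 1/1.06·[0.5412·0.0000 + 0.4588·0.0000] = 0.0000; exercise value = 0.0000 ≤ continuation, so V_uu = 0.0000
Node ud (S = 26.1): continuation = 1/1.06·[0.5412·0.0000 + 0.4588·9.3400] = 4.0428; exercise value = 0.0000 ≤ continuation, so V_ud = 4.0428
Node dd (S = 10.8): continuation = 1/1.06·[0.5412·9.3400 + 0.4588·18.5200] = 12.7849; exercise value = 14.2000 > continuation, so V_dd = 14.2000 (exercise)
Node u (S = 43.5): continuation = 1/1.06·[0.5412·0.0000 + 0.4588·4.0428] = 1.7500; exercise value = 0.0000 ≤ continuation, so V_u = 1.7500
Node d (S = 18): continuation = 1/1.06·[0.5412·4.0428 + 0.4588·14.2000] = 8.2106; exercise value = 7.0000 ≤ continuation, so V_d = 8.2106
Node 0 (S = 30): continuation = 1/1.06·[0.5412·1.7500 + 0.4588·8.2106] = 4.4474; exercise value = 0.0000 ≤ continuation, so V_0 = 4.4474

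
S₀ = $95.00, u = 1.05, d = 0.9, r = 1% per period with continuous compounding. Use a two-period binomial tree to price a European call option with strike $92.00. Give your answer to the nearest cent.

$6.72

Risk-neutral probability p = (e^0.01 − 0.9)/(1.05 − 0.9) = 0.1101/0.1500 = 0.7337
Terminal stock prices: S_uu = 104.7, S_ud = 89.78, S_dd = 76.95
Terminal payoffs (S − K): max(12.74, 0) = 12.74, max(-2.225, 0) = 0, max(-15.05, 0) = 0
Node u (S = 99.75): V_u = e^(−0.01)·[0.7337·12.7375 + 0.2663·0.0000] = 9.2521
Node d (S = 85.5): V_d = e^(−0.01)·[0.7337·0.0000 + 0.2663·0.0000] = 0.0000
Node 0 (S = 95): V_0 = e^(−0.01)·[0.7337·9.2521 + 0.2663·0.0000] = 6.7204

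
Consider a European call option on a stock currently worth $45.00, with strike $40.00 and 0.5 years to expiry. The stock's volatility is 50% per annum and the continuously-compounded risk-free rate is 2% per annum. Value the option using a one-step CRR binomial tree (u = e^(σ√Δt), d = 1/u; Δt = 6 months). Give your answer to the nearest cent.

$10.17

CRR parameters: u = e^(σ√Δt) = e^(0.5·√0.5) = 1.4241, d = 1/u = 0.7022
Per-period rate: rΔt = 0.02·0.5 = 0.01, so R = e^0.01 = 1.0101
Risk-neutral probability p = (e^0.01 − 0.7022)/(1.4241 − 0.7022) = 0.3079/0.7219 = 0.4264
Terminal stock prices: S_u = 64.09, S_d = 31.6
Terminal payoffs (S − K): max(24.09, 0) = 24.09, max(-8.402, 0) = 0
Node 0 (S = 45): V_0 = e^(−0.01)·[0.4264·24.0854 + 0.5736·0.0000] = 10.1688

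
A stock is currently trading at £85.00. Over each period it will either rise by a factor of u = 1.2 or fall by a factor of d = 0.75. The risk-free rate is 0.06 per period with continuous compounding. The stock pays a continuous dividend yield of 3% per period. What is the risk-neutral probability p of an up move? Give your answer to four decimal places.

p = 0.6232

Per-period risk-free factor R = e^0.06 = 1.0618; dividend-adjusted growth = e^(0.06−0.03) = 1.0305.
Risk-neutral probability p = (1.0305 − 0.75)/(1.2 − 0.75) = 0.2805/0.4500 = 0.6232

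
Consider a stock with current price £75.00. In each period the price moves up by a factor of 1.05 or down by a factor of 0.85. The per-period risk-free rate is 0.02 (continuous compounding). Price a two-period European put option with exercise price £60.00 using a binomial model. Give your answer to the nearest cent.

Risk-neutral probability p = (e^0.02 − 0.85)/(1.05 − 0.85) = 0.1702/0.2000 = 0.8510
Terminal stock prices: S_uu = 82.69, S_ud = 66.94, S_dd = 54.19
Terminal payoffs (K − S): max(-22.69, 0) = 0, max(-6.938, 0) = 0, max(5.813, 0) = 5.813
Node u (S = 78.75): V_u = e^(−0.02)·[0.8510·0.0000 + 0.1490·0.0000] = 0.0000
Node d (S = 63.75): V_d = e^(−0.02)·[0.8510·0.0000 + 0.1490·5.8125] = 0.8489
Node 0 (S = 75): V_0 = e^(−0.02)·[0.8510·0.0000 + 0.1490·0.8489] = 0.1240

£0.12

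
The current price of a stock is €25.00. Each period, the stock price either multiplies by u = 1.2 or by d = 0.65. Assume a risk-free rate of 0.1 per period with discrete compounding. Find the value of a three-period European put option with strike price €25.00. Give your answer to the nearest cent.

€1.27

Risk-neutral probability p = (1 + 0.1 − 0.65)/(1.2 − 0.65) = 0.4500/0.5500 = 0.8182
Terminal stock prices: S_uuu = 43.2, S_uud = 23.4, S_udd = 12.68, S_ddd = 6.866
Terminal payoffs (K − S): max(-18.2, 0) = 0, max(1.6, 0) = 1.6, max(12.32, 0) = 12.32, max(18.13, 0) = 18.13
Node uu (S = 36): V_uu = 1/1.1·[0.8182·0.0000 + 0.1818·1.6000] = 0.2645
Node ud (S = 19.5): V_ud = 1/1.1·[0.8182·1.6000 + 0.1818·12.3250] = 3.2273
Node dd (S = 10.56): V_dd = 1/1.1·[0.8182·12.3250 + 0.1818·18.1344] = 12.1648
Node u (S = 30): V_u = 1/1.1·[0.8182·0.2645 + 0.1818·3.2273] = 0.7301
Node d (S = 16.25): V_d = 1/1.1·[0.8182·3.2273 + 0.1818·12.1648] = 4.4112
Node 0 (S = 25): V_0 = 1/1.1·[0.8182·0.7301 + 0.1818·4.4112] = 1.2722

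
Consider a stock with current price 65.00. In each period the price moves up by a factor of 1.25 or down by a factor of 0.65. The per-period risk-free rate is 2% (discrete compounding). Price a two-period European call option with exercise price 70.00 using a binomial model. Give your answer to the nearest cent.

11.54

Risk-neutral probability p = (1 + 0.02 − 0.65)/(1.25 − 0.65) = 0.3700/0.6000 = 0.6167
Terminal stock prices: S_uu = 101.6, S_ud = 52.81, S_dd = 27.46
Terminal payoffs (S − K): max(31.56, 0) = 31.56, max(-17.19, 0) = 0, max(-42.54, 0) = 0
Node u (S = 81.25): V_u = 1/1.02·[0.6167·31.5625 + 0.3833·0.0000] = 19.0819
Node d (S = 42.25): V_d = 1/1.02·[0.6167·0.0000 + 0.3833·0.0000] = 0.0000
Node 0 (S = 65): V_0 = 1/1.02·[0.6167·19.0819 + 0.3833·0.0000] = 11.5364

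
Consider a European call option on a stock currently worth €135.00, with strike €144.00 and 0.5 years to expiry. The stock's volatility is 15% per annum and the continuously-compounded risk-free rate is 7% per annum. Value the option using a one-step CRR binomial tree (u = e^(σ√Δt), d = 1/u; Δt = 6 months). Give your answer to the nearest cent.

CRR parameters: u = e^(σ√Δt) = e^(0.15·√0.5) = 1.1119, d = 1/u = 0.8994
Per-period rate: rΔt = 0.07·0.5 = 0.035, so R = e^0.035 = 1.0356
Risk-neutral probability p = (e^0.035 − 0.8994)/(1.1119 − 0.8994) = 0.1363/0.2125 = 0.6411
Terminal stock prices: S_u = 150.1, S_d = 121.4
Terminal payoffs (S − K): max(6.106, 0) = 6.106, max(-22.59, 0) = 0
Node 0 (S = 135): V_0 = e^(−0.035)·[0.6411·6.1059 + 0.3589·0.0000] = 3.7799

€3.78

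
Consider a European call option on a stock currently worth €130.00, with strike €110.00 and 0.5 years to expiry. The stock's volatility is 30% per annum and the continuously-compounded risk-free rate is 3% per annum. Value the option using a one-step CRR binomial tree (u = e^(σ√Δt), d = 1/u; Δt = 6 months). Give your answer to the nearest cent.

€24.11

CRR parameters: u = e^(σ√Δt) = e^(0.3·√0.5) = 1.2363, d = 1/u = 0.8089
Per-period rate: rΔt = 0.03·0.5 = 0.015, so R = e^0.015 = 1.0151
Risk-neutral probability p = (e^0.015 − 0.8089)/(1.2363 − 0.8089) = 0.2063/0.4275 = 0.4825
Terminal stock prices: S_u = 160.7, S_d = 105.2
Terminal payoffs (S − K): max(50.72, 0) = 50.72, max(-4.848, 0) = 0
Node 0 (S = 130): V_0 = e^(−0.015)·[0.4825·50.7204 + 0.5175·0.0000] = 24.1093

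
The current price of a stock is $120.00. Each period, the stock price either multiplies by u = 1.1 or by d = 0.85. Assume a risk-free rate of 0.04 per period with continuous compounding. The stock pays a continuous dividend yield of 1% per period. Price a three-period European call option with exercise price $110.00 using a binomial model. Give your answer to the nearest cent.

$21.76

Per-period risk-free factor R = e^0.04 = 1.0408; dividend-adjusted growth = e^(0.04−0.01) = 1.0305.
Risk-neutral probability p = (1.0305 − 0.85)/(1.1 − 0.85) = 0.1805/0.2500 = 0.7218
Terminal stock prices: S_uuu = 159.7, S_uud = 123.4, S_udd = 95.37, S_ddd = 73.69
Terminal payoffs (S − K): max(49.72, 0) = 49.72, max(13.42, 0) = 13.42, max(-14.63, 0) = 0, max(-36.31, 0) = 0
Node uu (S = 145.2): V_uu = e^(−0.04)·[0.7218·49.7200 + 0.2782·13.4200] = 38.0684
Node ud (S = 112.2): V_ud = e^(−0.04)·[0.7218·13.4200 + 0.2782·0.0000] = 9.3070
Node dd (S = 86.7): V_dd = e^(−0.04)·[0.7218·0.0000 + 0.2782·0.0000] = 0.0000
Node u (S = 132): V_u = e^(−0.04)·[0.7218·38.0684 + 0.2782·9.3070] = 28.8885
Node d (S = 102): V_d = e^(−0.04)·[0.7218·9.3070 + 0.2782·0.0000] = 6.4545
Node 0 (S = 120): V_0 = e^(−0.04)·[0.7218·28.8885 + 0.2782·6.4545] = 21.7598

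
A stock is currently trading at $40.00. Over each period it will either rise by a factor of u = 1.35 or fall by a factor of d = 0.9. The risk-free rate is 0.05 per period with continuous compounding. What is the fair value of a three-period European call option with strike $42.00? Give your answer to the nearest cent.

Risk-neutral probability p = (e^0.05 − 0.9)/(1.35 − 0.9) = 0.1513/0.4500 = 0.3362
Terminal stock prices: S_uuu = 98.42, S_uud = 65.61, S_udd = 43.74, S_ddd = 29.16
Terminal payoffs (S − K): max(56.42, 0) = 56.42, max(23.61, 0) = 23.61, max(1.74, 0) = 1.74, max(-12.84, 0) = 0
Node uu (S = 72.9): V_uu = e^(−0.05)·[0.3362·56.4150 + 0.6638·23.6100] = 32.9484
Node ud (S = 48.6): V_ud = e^(−0.05)·[0.3362·23.6100 + 0.6638·1.7400] = 8.6484
Node dd (S = 32.4): V_dd = e^(−0.05)·[0.3362·1.7400 + 0.6638·0.0000] = 0.5564
Node u (S = 54): V_u = e^(−0.05)·[0.3362·32.9484 + 0.6638·8.6484] = 15.9968
Node d (S = 36): V_d = e^(−0.05)·[0.3362·8.6484 + 0.6638·0.5564] = 3.1168
Node 0 (S = 40): V_0 = e^(−0.05)·[0.3362·15.9968 + 0.6638·3.1168] = 7.0833

$7.08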